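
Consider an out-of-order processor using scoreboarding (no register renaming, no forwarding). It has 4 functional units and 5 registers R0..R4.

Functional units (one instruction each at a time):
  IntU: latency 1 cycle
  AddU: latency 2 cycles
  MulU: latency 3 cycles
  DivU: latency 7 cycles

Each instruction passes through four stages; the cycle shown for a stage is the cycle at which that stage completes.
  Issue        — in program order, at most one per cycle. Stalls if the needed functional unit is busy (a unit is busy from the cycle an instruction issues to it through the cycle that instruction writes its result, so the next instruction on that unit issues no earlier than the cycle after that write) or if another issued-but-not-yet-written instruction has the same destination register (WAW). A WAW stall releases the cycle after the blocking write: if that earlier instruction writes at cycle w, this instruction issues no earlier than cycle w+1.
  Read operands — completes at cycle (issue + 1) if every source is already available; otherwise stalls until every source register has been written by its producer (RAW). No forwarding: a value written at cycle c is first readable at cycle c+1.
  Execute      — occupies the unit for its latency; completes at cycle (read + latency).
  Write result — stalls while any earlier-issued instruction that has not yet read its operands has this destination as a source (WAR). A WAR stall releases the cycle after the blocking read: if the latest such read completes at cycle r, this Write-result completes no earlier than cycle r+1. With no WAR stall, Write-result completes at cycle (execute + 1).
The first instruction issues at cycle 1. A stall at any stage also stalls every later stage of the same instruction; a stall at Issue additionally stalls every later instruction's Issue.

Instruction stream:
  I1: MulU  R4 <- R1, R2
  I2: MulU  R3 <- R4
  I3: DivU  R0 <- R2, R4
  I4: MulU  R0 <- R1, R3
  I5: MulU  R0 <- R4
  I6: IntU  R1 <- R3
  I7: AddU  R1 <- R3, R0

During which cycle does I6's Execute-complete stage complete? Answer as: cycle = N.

I1 -> (1, 2, 5, 6)
I2 -> (7, 8, 11, 12)  // struct: MulU busy until I1 writes@6
I3 -> (8, 9, 16, 17)
I4 -> (18, 19, 22, 23)  // WAW R0: wait I3 write@17
I5 -> (24, 25, 28, 29)  // struct: MulU busy until I4 writes@23
I6 -> (25, 26, 27, 28)
I7 -> (29, 30, 32, 33)  // WAW R1: wait I6 write@28

cycle = 27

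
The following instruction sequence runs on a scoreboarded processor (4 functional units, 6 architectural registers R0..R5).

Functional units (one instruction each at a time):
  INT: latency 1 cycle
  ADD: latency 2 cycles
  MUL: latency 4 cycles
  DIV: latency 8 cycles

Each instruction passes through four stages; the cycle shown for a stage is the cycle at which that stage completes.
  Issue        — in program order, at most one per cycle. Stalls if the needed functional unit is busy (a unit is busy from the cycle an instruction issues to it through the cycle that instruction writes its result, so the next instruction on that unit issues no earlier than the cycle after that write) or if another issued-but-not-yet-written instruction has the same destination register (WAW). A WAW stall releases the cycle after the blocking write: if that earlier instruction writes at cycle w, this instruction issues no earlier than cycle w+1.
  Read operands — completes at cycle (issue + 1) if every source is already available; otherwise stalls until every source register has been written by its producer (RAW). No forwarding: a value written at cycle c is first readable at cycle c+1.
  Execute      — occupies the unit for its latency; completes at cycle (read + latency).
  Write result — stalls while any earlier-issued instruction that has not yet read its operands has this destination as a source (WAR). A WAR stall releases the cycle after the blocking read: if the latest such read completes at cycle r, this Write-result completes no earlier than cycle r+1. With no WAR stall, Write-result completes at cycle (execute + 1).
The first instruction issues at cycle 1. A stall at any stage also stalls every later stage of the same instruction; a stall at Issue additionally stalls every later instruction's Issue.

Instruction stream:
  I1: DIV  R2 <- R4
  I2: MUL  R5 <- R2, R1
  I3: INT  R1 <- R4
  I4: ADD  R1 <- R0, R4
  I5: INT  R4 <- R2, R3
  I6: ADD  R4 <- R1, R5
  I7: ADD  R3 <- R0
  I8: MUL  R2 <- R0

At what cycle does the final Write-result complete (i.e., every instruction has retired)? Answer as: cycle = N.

cycle = 31

c1: I1 issues→DIV
c2: I1 reads | I2 issues→MUL
c3: I3 issues→INT
c4: I3 reads
c5: I3 exec-done
c10: I1 exec-done
c11: I1 writes R2
c12: I2 reads
c13: I3 writes R1
c14: I4 issues→ADD
c15: I4 reads | I5 issues→INT
c16: I2 exec-done | I5 reads
c17: I2 writes R5 | I4 exec-done | I5 exec-done
c18: I4 writes R1 | I5 writes R4
c19: I6 issues→ADD
c20: I6 reads
c22: I6 exec-done
c23: I6 writes R4
c24: I7 issues→ADD
c25: I7 reads | I8 issues→MUL
c26: I8 reads
c27: I7 exec-done
c28: I7 writes R3
c30: I8 exec-done
c31: I8 writes R2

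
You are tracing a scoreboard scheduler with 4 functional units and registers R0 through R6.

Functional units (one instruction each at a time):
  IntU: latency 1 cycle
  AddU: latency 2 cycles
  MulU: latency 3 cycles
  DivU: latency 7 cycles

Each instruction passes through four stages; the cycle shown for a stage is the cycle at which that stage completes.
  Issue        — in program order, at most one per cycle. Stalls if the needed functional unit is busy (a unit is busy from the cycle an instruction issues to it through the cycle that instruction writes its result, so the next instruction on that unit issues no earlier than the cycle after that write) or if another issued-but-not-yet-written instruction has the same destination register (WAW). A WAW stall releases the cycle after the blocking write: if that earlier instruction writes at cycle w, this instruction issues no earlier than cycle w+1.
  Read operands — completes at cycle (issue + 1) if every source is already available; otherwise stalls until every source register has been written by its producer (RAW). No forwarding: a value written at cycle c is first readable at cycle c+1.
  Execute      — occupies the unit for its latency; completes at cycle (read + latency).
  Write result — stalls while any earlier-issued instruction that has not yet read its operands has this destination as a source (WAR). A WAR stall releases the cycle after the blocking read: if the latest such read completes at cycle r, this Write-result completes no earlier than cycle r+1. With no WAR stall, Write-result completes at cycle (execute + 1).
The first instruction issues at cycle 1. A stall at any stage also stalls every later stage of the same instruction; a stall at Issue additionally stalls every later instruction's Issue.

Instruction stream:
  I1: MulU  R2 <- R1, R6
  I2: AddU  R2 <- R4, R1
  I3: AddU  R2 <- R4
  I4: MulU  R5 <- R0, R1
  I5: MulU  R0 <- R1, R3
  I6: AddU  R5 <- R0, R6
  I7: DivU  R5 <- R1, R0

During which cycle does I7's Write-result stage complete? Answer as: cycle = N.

cycle = 38

cycle 1: I1→MulU
cycle 2: I1 RO
cycle 5: I1 EX
cycle 6: I1 WR R2
cycle 7: I2→AddU
cycle 8: I2 RO
cycle 10: I2 EX
cycle 11: I2 WR R2
cycle 12: I3→AddU
cycle 13: I3 RO · I4→MulU
cycle 14: I4 RO
cycle 15: I3 EX
cycle 16: I3 WR R2
cycle 17: I4 EX
cycle 18: I4 WR R5
cycle 19: I5→MulU
cycle 20: I5 RO · I6→AddU
cycle 23: I5 EX
cycle 24: I5 WR R0
cycle 25: I6 RO
cycle 27: I6 EX
cycle 28: I6 WR R5
cycle 29: I7→DivU
cycle 30: I7 RO
cycle 37: I7 EX
cycle 38: I7 WR R5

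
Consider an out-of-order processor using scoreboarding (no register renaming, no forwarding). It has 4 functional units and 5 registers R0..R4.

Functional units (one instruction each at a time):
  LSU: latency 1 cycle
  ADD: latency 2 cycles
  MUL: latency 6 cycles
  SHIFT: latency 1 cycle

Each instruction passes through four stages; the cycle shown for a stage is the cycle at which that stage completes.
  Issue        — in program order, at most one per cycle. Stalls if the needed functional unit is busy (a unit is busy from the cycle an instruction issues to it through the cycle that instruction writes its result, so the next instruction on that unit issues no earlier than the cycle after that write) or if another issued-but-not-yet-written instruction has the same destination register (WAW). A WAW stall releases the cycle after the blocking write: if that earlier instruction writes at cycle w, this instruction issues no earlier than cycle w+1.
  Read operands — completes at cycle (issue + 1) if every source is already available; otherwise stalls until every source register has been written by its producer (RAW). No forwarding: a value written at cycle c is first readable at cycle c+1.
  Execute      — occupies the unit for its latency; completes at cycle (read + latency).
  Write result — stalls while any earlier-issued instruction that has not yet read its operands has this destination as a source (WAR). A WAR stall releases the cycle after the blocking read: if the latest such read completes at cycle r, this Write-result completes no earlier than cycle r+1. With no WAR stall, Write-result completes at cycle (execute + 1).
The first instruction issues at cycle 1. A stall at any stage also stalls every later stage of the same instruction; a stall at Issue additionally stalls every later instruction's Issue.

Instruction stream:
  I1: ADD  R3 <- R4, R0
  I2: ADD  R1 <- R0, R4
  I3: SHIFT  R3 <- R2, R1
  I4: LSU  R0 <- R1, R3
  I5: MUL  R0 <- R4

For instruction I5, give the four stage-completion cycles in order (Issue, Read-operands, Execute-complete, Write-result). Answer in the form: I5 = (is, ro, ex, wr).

I5 = (17, 18, 24, 25)

I1 -> (1, 2, 4, 5)
I2 -> (6, 7, 9, 10)  // struct: ADD busy until I1 writes@5
I3 -> (7, 11, 12, 13)  // RAW R1: wait I2 write@10
I4 -> (8, 14, 15, 16)  // RAW R3: wait I3 write@13
I5 -> (17, 18, 24, 25)  // WAW R0: wait I4 write@16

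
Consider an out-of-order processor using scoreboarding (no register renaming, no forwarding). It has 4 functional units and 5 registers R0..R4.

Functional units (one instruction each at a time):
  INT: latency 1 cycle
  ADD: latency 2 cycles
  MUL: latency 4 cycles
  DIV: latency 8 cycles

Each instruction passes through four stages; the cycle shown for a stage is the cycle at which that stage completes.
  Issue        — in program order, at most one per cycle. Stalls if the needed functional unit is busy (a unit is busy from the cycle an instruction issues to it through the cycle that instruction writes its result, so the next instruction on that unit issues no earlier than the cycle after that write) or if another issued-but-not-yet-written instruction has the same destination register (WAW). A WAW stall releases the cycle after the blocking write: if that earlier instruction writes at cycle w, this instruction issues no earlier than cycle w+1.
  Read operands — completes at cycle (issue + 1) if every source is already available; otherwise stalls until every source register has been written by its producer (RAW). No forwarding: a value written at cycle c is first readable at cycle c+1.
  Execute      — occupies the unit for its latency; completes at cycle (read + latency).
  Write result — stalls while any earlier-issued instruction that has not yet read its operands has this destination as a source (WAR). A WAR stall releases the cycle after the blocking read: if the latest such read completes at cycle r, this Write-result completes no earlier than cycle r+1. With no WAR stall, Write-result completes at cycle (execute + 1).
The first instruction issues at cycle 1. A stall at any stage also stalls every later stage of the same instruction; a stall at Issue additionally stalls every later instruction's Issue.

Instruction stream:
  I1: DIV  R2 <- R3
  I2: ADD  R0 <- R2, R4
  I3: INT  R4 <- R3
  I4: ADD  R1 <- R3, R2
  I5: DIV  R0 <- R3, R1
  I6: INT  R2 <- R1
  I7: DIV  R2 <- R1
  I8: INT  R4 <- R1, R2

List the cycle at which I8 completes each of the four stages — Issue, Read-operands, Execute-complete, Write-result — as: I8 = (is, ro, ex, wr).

  I1 | 1 | 2 | 10 | 11
  I2 | 2 | 12 | 14 | 15   RAW R2: wait I1 write@11
  I3 | 3 | 4 | 5 | 13   WAR R4: wait I2 read@12
  I4 | 16 | 17 | 19 | 20   struct: ADD busy until I2 writes@15
  I5 | 17 | 21 | 29 | 30   RAW R1: wait I4 write@20
  I6 | 18 | 21 | 22 | 23   RAW R1: wait I4 write@20
  I7 | 31 | 32 | 40 | 41   struct: DIV busy until I5 writes@30
  I8 | 32 | 42 | 43 | 44   RAW R2: wait I7 write@41

I8 = (32, 42, 43, 44)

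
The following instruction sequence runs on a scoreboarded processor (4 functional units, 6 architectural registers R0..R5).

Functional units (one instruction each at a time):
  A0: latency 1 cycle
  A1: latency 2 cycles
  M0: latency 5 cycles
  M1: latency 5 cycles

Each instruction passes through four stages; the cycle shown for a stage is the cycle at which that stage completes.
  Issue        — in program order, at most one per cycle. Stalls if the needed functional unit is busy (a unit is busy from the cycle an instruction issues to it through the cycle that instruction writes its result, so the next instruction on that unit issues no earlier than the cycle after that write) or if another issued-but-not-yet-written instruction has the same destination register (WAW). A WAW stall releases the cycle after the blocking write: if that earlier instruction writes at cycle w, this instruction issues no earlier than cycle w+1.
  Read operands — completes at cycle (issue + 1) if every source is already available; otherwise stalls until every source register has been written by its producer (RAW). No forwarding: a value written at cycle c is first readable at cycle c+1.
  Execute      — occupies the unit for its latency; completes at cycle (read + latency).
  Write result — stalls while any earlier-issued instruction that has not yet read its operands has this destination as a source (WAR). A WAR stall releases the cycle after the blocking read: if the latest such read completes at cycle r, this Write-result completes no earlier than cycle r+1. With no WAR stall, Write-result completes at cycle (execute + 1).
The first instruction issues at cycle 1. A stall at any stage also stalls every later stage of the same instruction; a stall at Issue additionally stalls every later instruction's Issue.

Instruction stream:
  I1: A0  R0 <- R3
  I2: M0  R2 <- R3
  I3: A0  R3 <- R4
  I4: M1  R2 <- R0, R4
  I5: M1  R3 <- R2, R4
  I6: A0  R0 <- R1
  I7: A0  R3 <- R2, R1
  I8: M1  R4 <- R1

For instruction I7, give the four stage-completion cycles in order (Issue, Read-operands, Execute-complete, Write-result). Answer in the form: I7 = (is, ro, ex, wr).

1) issue 1, read 2, done 3, write 4
2) issue 2, read 3, done 8, write 9
3) issue 5, read 6, done 7, write 8  <struct: A0 busy until I1 writes@4>
4) issue 10, read 11, done 16, write 17  <WAW R2: wait I2 write@9>
5) issue 18, read 19, done 24, write 25  <struct: M1 busy until I4 writes@17>
6) issue 19, read 20, done 21, write 22
7) issue 26, read 27, done 28, write 29  <WAW R3: wait I5 write@25>
8) issue 27, read 28, done 33, write 34

I7 = (26, 27, 28, 29)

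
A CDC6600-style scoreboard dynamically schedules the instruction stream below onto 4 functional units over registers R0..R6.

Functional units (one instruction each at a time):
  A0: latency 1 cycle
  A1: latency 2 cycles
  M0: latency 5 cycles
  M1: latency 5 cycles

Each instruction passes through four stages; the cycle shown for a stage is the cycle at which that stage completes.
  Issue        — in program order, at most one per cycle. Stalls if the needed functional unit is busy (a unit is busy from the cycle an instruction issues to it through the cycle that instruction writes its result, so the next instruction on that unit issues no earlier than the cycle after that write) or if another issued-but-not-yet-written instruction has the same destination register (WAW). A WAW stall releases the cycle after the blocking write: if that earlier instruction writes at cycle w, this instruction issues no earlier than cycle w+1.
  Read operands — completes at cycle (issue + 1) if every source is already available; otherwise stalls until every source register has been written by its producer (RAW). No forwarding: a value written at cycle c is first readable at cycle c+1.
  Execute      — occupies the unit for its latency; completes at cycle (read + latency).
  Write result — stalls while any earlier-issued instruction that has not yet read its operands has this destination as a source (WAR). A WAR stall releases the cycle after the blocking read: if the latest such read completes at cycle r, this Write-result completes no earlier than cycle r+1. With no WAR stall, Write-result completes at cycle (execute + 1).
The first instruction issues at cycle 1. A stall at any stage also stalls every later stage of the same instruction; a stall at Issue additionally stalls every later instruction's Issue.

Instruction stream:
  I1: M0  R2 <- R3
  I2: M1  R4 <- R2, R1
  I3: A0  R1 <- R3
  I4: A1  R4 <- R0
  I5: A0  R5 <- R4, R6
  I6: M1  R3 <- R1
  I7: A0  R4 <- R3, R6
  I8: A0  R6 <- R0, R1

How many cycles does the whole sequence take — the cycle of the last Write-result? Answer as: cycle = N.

t=1  I1→M0
t=2  I1 RO | I2→M1
t=3  I3→A0
t=4  I3 RO
t=5  I3 EX
t=7  I1 EX
t=8  I1 WR R2
t=9  I2 RO
t=10  I3 WR R1
t=14  I2 EX
t=15  I2 WR R4
t=16  I4→A1
t=17  I4 RO | I5→A0
t=18  I6→M1
t=19  I4 EX | I6 RO
t=20  I4 WR R4
t=21  I5 RO
t=22  I5 EX
t=23  I5 WR R5
t=24  I6 EX | I7→A0
t=25  I6 WR R3
t=26  I7 RO
t=27  I7 EX
t=28  I7 WR R4
t=29  I8→A0
t=30  I8 RO
t=31  I8 EX
t=32  I8 WR R6

cycle = 32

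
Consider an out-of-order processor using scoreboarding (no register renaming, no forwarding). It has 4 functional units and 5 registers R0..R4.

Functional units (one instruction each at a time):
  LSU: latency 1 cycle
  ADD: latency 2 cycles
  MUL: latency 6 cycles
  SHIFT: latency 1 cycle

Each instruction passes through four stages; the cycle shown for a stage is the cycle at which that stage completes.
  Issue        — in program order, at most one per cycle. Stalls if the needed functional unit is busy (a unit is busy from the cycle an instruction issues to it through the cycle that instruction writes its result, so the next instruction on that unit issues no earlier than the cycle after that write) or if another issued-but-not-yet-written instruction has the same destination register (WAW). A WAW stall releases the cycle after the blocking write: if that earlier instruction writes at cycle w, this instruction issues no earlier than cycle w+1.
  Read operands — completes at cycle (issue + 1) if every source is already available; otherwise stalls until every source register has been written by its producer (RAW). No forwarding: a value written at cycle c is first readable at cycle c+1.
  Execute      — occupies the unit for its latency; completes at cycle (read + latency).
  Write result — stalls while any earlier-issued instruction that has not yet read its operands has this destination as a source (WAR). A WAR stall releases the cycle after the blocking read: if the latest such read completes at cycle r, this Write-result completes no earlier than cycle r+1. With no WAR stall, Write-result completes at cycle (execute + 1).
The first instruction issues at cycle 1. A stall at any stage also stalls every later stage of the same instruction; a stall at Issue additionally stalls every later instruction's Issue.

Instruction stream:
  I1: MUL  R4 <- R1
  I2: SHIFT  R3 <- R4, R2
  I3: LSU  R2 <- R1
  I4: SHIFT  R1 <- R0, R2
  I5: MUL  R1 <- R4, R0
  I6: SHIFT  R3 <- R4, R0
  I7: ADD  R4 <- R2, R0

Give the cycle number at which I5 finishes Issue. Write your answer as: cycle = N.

cycle = 17

1) issue 1, read 2, done 8, write 9
2) issue 2, read 10, done 11, write 12  <RAW R4: wait I1 write@9>
3) issue 3, read 4, done 5, write 11  <WAR R2: wait I2 read@10>
4) issue 13, read 14, done 15, write 16  <struct: SHIFT busy until I2 writes@12>
5) issue 17, read 18, done 24, write 25  <WAW R1: wait I4 write@16>
6) issue 18, read 19, done 20, write 21
7) issue 19, read 20, done 22, write 23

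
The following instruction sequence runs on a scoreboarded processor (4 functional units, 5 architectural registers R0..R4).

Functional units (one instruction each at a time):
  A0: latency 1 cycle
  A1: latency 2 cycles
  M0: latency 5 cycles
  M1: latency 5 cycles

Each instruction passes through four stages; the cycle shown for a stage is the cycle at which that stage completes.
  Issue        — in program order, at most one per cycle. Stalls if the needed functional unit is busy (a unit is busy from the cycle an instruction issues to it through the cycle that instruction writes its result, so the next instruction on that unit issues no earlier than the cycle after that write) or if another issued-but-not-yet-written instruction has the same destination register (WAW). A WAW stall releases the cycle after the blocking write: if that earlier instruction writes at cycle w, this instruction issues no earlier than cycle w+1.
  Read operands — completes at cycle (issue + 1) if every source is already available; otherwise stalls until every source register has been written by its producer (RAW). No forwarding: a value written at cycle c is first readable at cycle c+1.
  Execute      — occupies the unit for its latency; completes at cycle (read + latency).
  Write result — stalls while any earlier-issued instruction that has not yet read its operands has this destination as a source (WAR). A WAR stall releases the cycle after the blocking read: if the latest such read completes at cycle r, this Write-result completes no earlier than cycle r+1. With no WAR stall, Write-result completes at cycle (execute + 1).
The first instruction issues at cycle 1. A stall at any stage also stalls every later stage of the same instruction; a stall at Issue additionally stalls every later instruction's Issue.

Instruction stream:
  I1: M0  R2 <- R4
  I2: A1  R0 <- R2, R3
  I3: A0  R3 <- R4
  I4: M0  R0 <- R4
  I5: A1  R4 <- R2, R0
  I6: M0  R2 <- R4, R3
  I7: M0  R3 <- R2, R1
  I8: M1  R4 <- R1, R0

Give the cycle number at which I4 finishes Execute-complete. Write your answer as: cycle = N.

I1  is:1  ro:2  ex:7  wr:8
I2  is:2  ro:9  ex:11  wr:12  — RAW R2: wait I1 write@8
I3  is:3  ro:4  ex:5  wr:10  — WAR R3: wait I2 read@9
I4  is:13  ro:14  ex:19  wr:20  — WAW R0: wait I2 write@12
I5  is:14  ro:21  ex:23  wr:24  — RAW R0: wait I4 write@20
I6  is:21  ro:25  ex:30  wr:31  — struct: M0 busy until I4 writes@20, RAW R4: wait I5 write@24
I7  is:32  ro:33  ex:38  wr:39  — struct: M0 busy until I6 writes@31
I8  is:33  ro:34  ex:39  wr:40

cycle = 19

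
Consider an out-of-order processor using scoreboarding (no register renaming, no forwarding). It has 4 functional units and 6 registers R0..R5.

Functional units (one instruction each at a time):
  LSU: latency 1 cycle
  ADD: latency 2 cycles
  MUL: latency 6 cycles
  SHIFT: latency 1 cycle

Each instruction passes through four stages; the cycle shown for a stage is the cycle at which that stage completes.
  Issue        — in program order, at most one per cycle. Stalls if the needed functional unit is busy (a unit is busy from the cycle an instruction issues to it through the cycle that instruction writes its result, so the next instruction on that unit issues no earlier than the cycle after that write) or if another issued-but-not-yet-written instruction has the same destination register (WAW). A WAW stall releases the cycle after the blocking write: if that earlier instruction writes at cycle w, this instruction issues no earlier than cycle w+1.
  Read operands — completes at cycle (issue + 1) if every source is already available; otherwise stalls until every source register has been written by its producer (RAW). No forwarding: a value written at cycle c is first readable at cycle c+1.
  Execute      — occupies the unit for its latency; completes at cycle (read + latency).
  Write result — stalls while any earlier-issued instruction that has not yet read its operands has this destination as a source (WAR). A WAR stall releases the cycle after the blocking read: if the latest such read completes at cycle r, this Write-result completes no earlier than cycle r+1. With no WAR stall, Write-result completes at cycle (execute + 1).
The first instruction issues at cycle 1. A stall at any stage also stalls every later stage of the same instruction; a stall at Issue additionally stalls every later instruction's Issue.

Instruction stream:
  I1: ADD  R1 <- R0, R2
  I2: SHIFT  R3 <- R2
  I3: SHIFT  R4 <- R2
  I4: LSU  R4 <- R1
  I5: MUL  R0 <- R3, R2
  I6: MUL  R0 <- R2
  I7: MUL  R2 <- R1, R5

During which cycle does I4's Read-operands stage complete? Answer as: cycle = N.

I1 -> (1, 2, 4, 5)
I2 -> (2, 3, 4, 5)
I3 -> (6, 7, 8, 9)  // struct: SHIFT busy until I2 writes@5
I4 -> (10, 11, 12, 13)  // WAW R4: wait I3 write@9
I5 -> (11, 12, 18, 19)
I6 -> (20, 21, 27, 28)  // struct: MUL busy until I5 writes@19
I7 -> (29, 30, 36, 37)  // struct: MUL busy until I6 writes@28

cycle = 11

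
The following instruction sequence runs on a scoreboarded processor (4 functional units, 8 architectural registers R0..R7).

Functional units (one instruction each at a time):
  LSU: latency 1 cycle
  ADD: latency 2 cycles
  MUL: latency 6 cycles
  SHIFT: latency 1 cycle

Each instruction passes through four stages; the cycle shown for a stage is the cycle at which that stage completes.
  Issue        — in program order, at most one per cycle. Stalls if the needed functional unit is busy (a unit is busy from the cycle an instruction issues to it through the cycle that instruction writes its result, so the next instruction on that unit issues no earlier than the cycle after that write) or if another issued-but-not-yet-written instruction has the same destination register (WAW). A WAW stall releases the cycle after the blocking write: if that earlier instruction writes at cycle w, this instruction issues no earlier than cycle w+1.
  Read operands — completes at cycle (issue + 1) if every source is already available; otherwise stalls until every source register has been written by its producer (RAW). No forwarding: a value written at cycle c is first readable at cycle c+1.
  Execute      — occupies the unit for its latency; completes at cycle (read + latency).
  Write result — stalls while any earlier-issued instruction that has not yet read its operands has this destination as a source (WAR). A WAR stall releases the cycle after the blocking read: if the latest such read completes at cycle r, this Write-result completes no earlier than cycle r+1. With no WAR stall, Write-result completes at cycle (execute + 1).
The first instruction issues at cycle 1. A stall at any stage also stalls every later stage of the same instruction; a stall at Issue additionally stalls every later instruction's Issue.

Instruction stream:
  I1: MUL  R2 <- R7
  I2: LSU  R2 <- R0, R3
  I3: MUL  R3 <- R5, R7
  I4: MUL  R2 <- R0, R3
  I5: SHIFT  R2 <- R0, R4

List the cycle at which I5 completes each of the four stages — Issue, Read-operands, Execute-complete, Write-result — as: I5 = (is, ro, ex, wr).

1) issue 1, read 2, done 8, write 9
2) issue 10, read 11, done 12, write 13  <WAW R2: wait I1 write@9>
3) issue 11, read 12, done 18, write 19
4) issue 20, read 21, done 27, write 28  <struct: MUL busy until I3 writes@19>
5) issue 29, read 30, done 31, write 32  <WAW R2: wait I4 write@28>

I5 = (29, 30, 31, 32)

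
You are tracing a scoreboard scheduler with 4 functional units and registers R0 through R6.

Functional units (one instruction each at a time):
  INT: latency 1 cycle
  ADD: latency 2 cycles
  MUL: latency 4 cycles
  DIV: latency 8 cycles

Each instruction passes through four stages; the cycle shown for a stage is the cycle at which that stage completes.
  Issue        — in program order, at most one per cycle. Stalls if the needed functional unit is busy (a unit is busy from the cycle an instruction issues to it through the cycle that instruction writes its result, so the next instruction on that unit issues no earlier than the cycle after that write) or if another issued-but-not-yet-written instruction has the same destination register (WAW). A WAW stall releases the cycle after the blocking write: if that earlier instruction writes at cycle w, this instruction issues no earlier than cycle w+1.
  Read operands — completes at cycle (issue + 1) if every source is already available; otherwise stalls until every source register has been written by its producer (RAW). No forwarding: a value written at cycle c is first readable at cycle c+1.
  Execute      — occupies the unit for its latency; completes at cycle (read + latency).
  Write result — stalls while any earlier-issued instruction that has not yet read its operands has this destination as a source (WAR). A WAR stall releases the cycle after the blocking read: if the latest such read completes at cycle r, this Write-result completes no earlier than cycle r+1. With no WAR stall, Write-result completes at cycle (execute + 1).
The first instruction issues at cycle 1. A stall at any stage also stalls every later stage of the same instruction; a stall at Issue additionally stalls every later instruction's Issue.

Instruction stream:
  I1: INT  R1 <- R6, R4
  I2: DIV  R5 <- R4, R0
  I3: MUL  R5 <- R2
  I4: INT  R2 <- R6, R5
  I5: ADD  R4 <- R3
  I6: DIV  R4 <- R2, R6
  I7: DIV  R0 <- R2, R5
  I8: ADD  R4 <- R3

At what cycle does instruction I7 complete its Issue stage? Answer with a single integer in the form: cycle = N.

cycle = 33

  I1 | 1 | 2 | 3 | 4
  I2 | 2 | 3 | 11 | 12
  I3 | 13 | 14 | 18 | 19   WAW R5: wait I2 write@12
  I4 | 14 | 20 | 21 | 22   RAW R5: wait I3 write@19
  I5 | 15 | 16 | 18 | 19
  I6 | 20 | 23 | 31 | 32   WAW R4: wait I5 write@19 · RAW R2: wait I4 write@22
  I7 | 33 | 34 | 42 | 43   struct: DIV busy until I6 writes@32
  I8 | 34 | 35 | 37 | 38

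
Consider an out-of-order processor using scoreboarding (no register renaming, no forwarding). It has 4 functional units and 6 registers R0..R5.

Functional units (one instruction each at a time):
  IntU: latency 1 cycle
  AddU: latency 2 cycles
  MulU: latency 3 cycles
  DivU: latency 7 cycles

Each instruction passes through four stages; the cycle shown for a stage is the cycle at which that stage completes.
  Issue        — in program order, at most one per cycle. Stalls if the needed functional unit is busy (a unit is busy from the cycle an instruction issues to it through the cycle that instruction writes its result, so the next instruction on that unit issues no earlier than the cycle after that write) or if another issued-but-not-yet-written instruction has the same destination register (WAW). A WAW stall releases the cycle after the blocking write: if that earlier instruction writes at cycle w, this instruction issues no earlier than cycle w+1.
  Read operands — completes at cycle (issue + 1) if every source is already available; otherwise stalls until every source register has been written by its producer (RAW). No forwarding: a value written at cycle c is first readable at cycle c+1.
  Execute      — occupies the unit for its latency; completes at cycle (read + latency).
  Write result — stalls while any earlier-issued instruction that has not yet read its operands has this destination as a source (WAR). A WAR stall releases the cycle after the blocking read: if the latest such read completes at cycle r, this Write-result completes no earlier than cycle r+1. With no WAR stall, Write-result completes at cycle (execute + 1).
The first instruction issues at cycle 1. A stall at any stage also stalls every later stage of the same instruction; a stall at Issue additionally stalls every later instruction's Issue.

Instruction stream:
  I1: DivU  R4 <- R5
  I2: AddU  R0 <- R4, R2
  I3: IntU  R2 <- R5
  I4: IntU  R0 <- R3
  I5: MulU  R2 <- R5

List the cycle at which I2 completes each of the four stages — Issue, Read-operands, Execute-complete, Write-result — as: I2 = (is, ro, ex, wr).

I2 = (2, 11, 13, 14)

1) issue 1, read 2, done 9, write 10
2) issue 2, read 11, done 13, write 14  <RAW R4: wait I1 write@10>
3) issue 3, read 4, done 5, write 12  <WAR R2: wait I2 read@11>
4) issue 15, read 16, done 17, write 18  <WAW R0: wait I2 write@14>
5) issue 16, read 17, done 20, write 21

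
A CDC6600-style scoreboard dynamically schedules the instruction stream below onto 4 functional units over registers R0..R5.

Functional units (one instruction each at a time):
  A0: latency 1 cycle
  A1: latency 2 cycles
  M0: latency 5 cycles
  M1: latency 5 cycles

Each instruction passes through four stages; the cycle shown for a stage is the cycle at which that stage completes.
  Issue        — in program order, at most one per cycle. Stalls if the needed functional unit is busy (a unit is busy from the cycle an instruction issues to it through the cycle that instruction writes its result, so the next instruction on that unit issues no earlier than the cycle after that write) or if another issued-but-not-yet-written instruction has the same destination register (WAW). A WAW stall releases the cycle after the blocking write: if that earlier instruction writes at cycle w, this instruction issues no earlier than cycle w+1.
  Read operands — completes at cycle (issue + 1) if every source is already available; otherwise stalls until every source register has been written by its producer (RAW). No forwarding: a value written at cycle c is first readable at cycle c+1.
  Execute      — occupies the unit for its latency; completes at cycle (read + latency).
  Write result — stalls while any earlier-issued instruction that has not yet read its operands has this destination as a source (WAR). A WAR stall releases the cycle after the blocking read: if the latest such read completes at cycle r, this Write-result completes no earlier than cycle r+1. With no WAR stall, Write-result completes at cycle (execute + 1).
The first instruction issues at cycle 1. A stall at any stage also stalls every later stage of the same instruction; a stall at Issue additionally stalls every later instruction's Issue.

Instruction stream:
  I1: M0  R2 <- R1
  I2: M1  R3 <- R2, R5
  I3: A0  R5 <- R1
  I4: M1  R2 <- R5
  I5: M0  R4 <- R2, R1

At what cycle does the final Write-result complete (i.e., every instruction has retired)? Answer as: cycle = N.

I1  is:1  ro:2  ex:7  wr:8
I2  is:2  ro:9  ex:14  wr:15  — RAW R2: wait I1 write@8
I3  is:3  ro:4  ex:5  wr:10  — WAR R5: wait I2 read@9
I4  is:16  ro:17  ex:22  wr:23  — struct: M1 busy until I2 writes@15
I5  is:17  ro:24  ex:29  wr:30  — RAW R2: wait I4 write@23

cycle = 30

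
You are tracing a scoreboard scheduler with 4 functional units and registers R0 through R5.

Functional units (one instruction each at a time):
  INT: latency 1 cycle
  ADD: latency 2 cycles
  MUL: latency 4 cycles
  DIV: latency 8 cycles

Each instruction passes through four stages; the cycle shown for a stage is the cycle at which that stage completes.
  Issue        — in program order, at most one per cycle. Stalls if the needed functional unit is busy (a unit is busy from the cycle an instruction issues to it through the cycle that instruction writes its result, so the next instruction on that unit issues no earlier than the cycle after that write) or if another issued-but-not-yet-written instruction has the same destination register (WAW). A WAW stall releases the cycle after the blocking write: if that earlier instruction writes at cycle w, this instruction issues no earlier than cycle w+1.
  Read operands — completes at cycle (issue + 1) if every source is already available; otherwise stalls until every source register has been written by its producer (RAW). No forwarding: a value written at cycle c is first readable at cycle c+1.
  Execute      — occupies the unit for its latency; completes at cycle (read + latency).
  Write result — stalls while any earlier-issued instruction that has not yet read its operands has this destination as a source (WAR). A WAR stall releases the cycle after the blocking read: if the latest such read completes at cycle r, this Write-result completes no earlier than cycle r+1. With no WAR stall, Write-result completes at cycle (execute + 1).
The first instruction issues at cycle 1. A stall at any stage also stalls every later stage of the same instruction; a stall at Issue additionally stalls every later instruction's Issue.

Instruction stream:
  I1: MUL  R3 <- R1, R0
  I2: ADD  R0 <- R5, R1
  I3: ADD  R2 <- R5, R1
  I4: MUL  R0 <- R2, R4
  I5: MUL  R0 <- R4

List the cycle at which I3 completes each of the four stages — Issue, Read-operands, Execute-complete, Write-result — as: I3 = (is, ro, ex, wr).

I1 -> (1, 2, 6, 7)
I2 -> (2, 3, 5, 6)
I3 -> (7, 8, 10, 11)  // struct: ADD busy until I2 writes@6
I4 -> (8, 12, 16, 17)  // RAW R2: wait I3 write@11
I5 -> (18, 19, 23, 24)  // struct: MUL busy until I4 writes@17

I3 = (7, 8, 10, 11)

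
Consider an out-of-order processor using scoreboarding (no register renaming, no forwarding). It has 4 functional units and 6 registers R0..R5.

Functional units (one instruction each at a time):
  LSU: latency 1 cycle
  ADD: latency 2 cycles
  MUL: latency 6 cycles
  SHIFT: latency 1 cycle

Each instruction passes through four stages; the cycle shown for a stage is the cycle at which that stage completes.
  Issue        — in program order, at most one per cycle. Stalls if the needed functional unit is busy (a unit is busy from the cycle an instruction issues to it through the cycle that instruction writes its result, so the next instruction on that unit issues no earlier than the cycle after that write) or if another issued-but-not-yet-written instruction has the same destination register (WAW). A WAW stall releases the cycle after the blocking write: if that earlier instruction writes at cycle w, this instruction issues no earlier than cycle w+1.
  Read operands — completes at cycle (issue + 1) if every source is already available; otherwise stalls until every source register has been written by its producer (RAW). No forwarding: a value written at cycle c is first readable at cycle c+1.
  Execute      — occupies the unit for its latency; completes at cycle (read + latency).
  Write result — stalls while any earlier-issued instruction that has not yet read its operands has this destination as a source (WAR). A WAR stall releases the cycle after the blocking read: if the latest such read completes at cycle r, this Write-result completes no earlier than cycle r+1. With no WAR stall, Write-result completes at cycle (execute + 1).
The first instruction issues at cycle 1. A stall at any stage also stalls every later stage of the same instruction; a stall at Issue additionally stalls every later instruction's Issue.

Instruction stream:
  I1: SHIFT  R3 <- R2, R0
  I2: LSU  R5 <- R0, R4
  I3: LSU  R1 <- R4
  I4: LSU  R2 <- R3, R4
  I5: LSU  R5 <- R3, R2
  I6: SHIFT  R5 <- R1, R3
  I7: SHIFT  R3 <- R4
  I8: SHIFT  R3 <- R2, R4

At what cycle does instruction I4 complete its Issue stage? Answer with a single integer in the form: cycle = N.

1) issue 1, read 2, done 3, write 4
2) issue 2, read 3, done 4, write 5
3) issue 6, read 7, done 8, write 9  <struct: LSU busy until I2 writes@5>
4) issue 10, read 11, done 12, write 13  <struct: LSU busy until I3 writes@9>
5) issue 14, read 15, done 16, write 17  <struct: LSU busy until I4 writes@13>
6) issue 18, read 19, done 20, write 21  <WAW R5: wait I5 write@17>
7) issue 22, read 23, done 24, write 25  <struct: SHIFT busy until I6 writes@21>
8) issue 26, read 27, done 28, write 29  <struct: SHIFT busy until I7 writes@25>

cycle = 10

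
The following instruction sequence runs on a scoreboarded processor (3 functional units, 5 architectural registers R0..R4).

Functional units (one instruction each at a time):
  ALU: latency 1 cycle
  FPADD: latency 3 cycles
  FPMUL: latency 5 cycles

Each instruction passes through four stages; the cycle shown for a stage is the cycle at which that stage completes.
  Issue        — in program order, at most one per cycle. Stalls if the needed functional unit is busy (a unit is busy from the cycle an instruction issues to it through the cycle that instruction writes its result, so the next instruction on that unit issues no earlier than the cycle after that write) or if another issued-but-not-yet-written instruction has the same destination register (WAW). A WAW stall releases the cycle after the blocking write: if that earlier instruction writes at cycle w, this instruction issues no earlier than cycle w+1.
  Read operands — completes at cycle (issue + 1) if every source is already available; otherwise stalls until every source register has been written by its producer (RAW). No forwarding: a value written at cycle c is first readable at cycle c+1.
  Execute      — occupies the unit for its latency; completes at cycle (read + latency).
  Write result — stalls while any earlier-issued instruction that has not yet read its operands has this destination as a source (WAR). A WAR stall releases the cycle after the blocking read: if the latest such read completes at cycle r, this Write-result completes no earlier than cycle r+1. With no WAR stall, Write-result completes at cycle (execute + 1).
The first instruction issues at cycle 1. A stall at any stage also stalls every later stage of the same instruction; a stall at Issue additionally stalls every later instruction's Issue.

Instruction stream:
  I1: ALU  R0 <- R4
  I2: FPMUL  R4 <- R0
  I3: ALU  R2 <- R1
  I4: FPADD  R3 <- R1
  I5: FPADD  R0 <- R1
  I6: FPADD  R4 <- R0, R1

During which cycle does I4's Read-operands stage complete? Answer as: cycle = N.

I1  is:1  ro:2  ex:3  wr:4
I2  is:2  ro:5  ex:10  wr:11  — RAW R0: wait I1 write@4
I3  is:5  ro:6  ex:7  wr:8  — struct: ALU busy until I1 writes@4
I4  is:6  ro:7  ex:10  wr:11
I5  is:12  ro:13  ex:16  wr:17  — struct: FPADD busy until I4 writes@11
I6  is:18  ro:19  ex:22  wr:23  — struct: FPADD busy until I5 writes@17

cycle = 7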